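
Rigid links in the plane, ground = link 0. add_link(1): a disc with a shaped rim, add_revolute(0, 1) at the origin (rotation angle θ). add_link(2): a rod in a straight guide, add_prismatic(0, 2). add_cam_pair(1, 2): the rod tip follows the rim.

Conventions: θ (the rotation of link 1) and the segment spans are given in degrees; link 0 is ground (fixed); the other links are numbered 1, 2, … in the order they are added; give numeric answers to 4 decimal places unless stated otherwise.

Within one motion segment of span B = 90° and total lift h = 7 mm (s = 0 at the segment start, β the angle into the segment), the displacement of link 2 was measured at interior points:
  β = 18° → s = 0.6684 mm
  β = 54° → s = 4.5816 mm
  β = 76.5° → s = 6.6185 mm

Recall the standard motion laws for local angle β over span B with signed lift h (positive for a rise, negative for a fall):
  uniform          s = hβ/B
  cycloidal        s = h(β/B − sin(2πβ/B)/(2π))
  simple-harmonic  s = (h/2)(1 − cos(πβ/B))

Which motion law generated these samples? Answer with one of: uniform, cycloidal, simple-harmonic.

candidates at β/B = r: uniform s = h·r (linear in β); cycloidal s = h·(r − sin(2πr)/(2π)); simple-harmonic s = (h/2)(1 − cos(πr))
β=18°: printed 0.6684 | uniform 1.4000, cycloidal 0.3404, simple-harmonic 0.6684
β=54°: printed 4.5816 | uniform 4.2000, cycloidal 4.8548, simple-harmonic 4.5816
β=76.5°: printed 6.6185 | uniform 5.9500, cycloidal 6.8513, simple-harmonic 6.6185
only one law matches every sample → simple-harmonic

simple-harmonic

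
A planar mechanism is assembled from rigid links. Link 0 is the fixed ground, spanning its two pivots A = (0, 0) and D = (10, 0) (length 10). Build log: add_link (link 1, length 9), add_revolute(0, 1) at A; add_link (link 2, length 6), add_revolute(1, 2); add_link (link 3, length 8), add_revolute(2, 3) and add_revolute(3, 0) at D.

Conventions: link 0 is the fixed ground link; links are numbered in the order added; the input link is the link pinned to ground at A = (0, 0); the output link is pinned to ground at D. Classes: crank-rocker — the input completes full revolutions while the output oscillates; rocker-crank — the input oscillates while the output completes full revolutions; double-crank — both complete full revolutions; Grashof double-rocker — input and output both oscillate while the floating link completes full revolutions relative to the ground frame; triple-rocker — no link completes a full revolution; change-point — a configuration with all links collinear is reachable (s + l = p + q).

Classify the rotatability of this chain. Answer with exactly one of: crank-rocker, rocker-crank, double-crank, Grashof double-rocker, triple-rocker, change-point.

lengths: ground=10, input=9, coupler=6, output=8
sorted: s=6 (shortest), l=10 (longest), p+q=17
s + l = 16 vs p + q = 17
s + l < p + q (Grashof) with shortest = coupler link → Grashof double-rocker

Grashof double-rocker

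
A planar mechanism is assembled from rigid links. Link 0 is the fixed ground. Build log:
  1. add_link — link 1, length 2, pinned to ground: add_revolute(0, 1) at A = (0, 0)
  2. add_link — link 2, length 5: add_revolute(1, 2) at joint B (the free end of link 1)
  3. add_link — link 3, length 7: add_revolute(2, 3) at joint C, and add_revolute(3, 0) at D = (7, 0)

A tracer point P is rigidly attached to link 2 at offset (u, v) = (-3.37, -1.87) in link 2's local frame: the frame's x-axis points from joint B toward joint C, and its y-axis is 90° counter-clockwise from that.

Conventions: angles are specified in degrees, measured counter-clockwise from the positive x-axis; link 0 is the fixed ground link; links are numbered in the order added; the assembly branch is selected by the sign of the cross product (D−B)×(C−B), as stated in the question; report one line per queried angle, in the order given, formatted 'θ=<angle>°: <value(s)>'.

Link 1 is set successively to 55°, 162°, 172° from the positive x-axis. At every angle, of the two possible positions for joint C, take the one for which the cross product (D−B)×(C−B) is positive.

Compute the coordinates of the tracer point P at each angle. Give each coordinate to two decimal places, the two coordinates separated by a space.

A=(0,0), D=(7.00,0)
θ=55°: B = A + 2.00·(cos55°, sin55°) = (1.1472, 1.6383)
θ=55°: |BD| = 6.0778
θ=55°: circle(B,5.00) ∩ circle(D,7.00): a=1.0645, h=4.8854
θ=55°:   candidates: C₊=(3.4891,6.0559) cross=29.692; C₋=(0.8554,-3.3532) cross=-29.692
θ=55°:   branch + wants cross > 0 → take C=(3.4891,6.0559) (cross=29.692)
θ=55°: ex = (C−B)/|BC| = (0.4684,0.8835); ey = (-0.8835,0.4684)
θ=55°: P = B + -3.37·ex + -1.87·ey = (1.2208,-2.2151)
θ=162°: B = A + 2.00·(cos162°, sin162°) = (-1.9021, 0.6180)
θ=162°: |BD| = 8.9235
θ=162°: circle(B,5.00) ∩ circle(D,7.00): a=3.1170, h=3.9095
θ=162°:   candidates: C₊=(1.4782,4.3023) cross=34.887; C₋=(0.9366,-3.4980) cross=-34.887
θ=162°:   branch + wants cross > 0 → take C=(1.4782,4.3023) (cross=34.887)
θ=162°: ex = (C−B)/|BC| = (0.6761,0.7368); ey = (-0.7368,0.6761)
θ=162°: P = B + -3.37·ex + -1.87·ey = (-2.8025,-3.1294)
θ=172°: B = A + 2.00·(cos172°, sin172°) = (-1.9805, 0.2783)
θ=172°: |BD| = 8.9848
θ=172°: circle(B,5.00) ∩ circle(D,7.00): a=3.1568, h=3.8774
θ=172°:   candidates: C₊=(1.2949,4.0561) cross=34.838; C₋=(1.0547,-3.6950) cross=-34.838
θ=172°:   branch + wants cross > 0 → take C=(1.2949,4.0561) (cross=34.838)
θ=172°: ex = (C−B)/|BC| = (0.6551,0.7556); ey = (-0.7556,0.6551)
θ=172°: P = B + -3.37·ex + -1.87·ey = (-2.7753,-3.4929)

θ=55°: 1.22 -2.22
θ=162°: -2.80 -3.13
θ=172°: -2.78 -3.49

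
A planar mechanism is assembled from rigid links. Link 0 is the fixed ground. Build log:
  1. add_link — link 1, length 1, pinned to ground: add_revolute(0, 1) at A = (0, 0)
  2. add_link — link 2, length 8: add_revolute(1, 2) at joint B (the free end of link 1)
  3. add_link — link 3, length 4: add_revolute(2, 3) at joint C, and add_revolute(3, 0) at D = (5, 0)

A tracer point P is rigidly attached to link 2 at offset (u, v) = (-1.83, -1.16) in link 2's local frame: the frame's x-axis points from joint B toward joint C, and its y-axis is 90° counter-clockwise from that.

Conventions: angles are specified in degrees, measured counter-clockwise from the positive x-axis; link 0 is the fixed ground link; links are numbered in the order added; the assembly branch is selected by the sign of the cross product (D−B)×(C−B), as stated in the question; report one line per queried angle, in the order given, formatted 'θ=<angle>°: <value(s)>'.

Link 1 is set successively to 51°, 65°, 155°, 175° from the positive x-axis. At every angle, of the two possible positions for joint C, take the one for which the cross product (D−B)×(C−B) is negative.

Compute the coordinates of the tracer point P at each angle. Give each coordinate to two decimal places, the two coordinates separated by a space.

A=(0,0), D=(5.00,0)
θ=51°: B = A + 1.00·(cos51°, sin51°) = (0.6293, 0.7771)
θ=51°: |BD| = 4.4392
θ=51°: circle(B,8.00) ∩ circle(D,4.00): a=7.6260, h=2.4176
θ=51°:   candidates: C₊=(8.5607,1.8224) cross=10.732; C₋=(7.7143,-2.9381) cross=-10.732
θ=51°:   branch - wants cross < 0 → take C=(7.7143,-2.9381) (cross=-10.732)
θ=51°: ex = (C−B)/|BC| = (0.8856,-0.4644); ey = (0.4644,0.8856)
θ=51°: P = B + -1.83·ex + -1.16·ey = (-1.5301,0.5997)
θ=65°: B = A + 1.00·(cos65°, sin65°) = (0.4226, 0.9063)
θ=65°: |BD| = 4.6662
θ=65°: circle(B,8.00) ∩ circle(D,4.00): a=7.4764, h=2.8465
θ=65°:   candidates: C₊=(8.3096,2.2465) cross=13.283; C₋=(7.2038,-3.3381) cross=-13.283
θ=65°:   branch - wants cross < 0 → take C=(7.2038,-3.3381) (cross=-13.283)
θ=65°: ex = (C−B)/|BC| = (0.8476,-0.5306); ey = (0.5306,0.8476)
θ=65°: P = B + -1.83·ex + -1.16·ey = (-1.7440,0.8940)
θ=155°: B = A + 1.00·(cos155°, sin155°) = (-0.9063, 0.4226)
θ=155°: |BD| = 5.9214
θ=155°: circle(B,8.00) ∩ circle(D,4.00): a=7.0138, h=3.8479
θ=155°:   candidates: C₊=(6.3642,3.7602) cross=22.785; C₋=(5.8150,-3.9161) cross=-22.785
θ=155°:   branch - wants cross < 0 → take C=(5.8150,-3.9161) (cross=-22.785)
θ=155°: ex = (C−B)/|BC| = (0.8402,-0.5423); ey = (0.5423,0.8402)
θ=155°: P = B + -1.83·ex + -1.16·ey = (-3.0729,0.4405)
θ=175°: B = A + 1.00·(cos175°, sin175°) = (-0.9962, 0.0872)
θ=175°: |BD| = 5.9968
θ=175°: circle(B,8.00) ∩ circle(D,4.00): a=7.0005, h=3.8720
θ=175°:   candidates: C₊=(6.0599,3.8570) cross=23.220; C₋=(5.9473,-3.8862) cross=-23.220
θ=175°:   branch - wants cross < 0 → take C=(5.9473,-3.8862) (cross=-23.220)
θ=175°: ex = (C−B)/|BC| = (0.8679,-0.4967); ey = (0.4967,0.8679)
θ=175°: P = B + -1.83·ex + -1.16·ey = (-3.1607,-0.0107)

θ=51°: -1.53 0.60
θ=65°: -1.74 0.89
θ=155°: -3.07 0.44
θ=175°: -3.16 -0.01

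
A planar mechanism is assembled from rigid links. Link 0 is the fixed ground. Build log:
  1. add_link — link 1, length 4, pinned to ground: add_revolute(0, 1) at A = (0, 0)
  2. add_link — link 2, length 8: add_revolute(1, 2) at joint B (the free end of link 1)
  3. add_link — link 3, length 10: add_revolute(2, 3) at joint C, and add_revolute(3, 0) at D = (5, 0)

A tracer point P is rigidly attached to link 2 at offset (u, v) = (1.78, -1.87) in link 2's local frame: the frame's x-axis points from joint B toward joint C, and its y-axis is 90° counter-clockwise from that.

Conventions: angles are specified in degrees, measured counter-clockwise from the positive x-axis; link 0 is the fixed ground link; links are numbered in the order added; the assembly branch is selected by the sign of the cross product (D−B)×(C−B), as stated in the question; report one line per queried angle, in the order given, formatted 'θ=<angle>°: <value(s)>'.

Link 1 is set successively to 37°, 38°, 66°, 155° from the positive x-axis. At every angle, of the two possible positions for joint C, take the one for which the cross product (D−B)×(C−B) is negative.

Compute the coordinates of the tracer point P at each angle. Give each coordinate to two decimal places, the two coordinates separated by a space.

A=(0,0), D=(5.00,0)
θ=37°: B = A + 4.00·(cos37°, sin37°) = (3.1945, 2.4073)
θ=37°: |BD| = 3.0091
θ=37°: circle(B,8.00) ∩ circle(D,10.00): a=-4.4773, h=6.6297
θ=37°:   candidates: C₊=(5.8119,9.9670) cross=19.949; C₋=(-4.7957,2.0113) cross=-19.949
θ=37°:   branch - wants cross < 0 → take C=(-4.7957,2.0113) (cross=-19.949)
θ=37°: ex = (C−B)/|BC| = (-0.9988,-0.0495); ey = (0.0495,-0.9988)
θ=37°: P = B + 1.78·ex + -1.87·ey = (1.3242,4.1869)
θ=38°: B = A + 4.00·(cos38°, sin38°) = (3.1520, 2.4626)
θ=38°: |BD| = 3.0789
θ=38°: circle(B,8.00) ∩ circle(D,10.00): a=-4.3068, h=6.7418
θ=38°:   candidates: C₊=(5.9595,9.9539) cross=20.757; C₋=(-4.8253,1.8610) cross=-20.757
θ=38°:   branch - wants cross < 0 → take C=(-4.8253,1.8610) (cross=-20.757)
θ=38°: ex = (C−B)/|BC| = (-0.9972,-0.0752); ey = (0.0752,-0.9972)
θ=38°: P = B + 1.78·ex + -1.87·ey = (1.2365,4.1935)
θ=66°: B = A + 4.00·(cos66°, sin66°) = (1.6269, 3.6542)
θ=66°: |BD| = 4.9730
θ=66°: circle(B,8.00) ∩ circle(D,10.00): a=-1.1331, h=7.9194
θ=66°:   candidates: C₊=(6.6776,9.8583) cross=39.383; C₋=(-4.9608,-0.8847) cross=-39.383
θ=66°:   branch - wants cross < 0 → take C=(-4.9608,-0.8847) (cross=-39.383)
θ=66°: ex = (C−B)/|BC| = (-0.8235,-0.5674); ey = (0.5674,-0.8235)
θ=66°: P = B + 1.78·ex + -1.87·ey = (-0.8998,4.1842)
θ=155°: B = A + 4.00·(cos155°, sin155°) = (-3.6252, 1.6905)
θ=155°: |BD| = 8.7893
θ=155°: circle(B,8.00) ∩ circle(D,10.00): a=2.3467, h=7.6481
θ=155°:   candidates: C₊=(0.1487,8.7444) cross=67.221; C₋=(-2.7933,-6.2662) cross=-67.221
θ=155°:   branch - wants cross < 0 → take C=(-2.7933,-6.2662) (cross=-67.221)
θ=155°: ex = (C−B)/|BC| = (0.1040,-0.9946); ey = (0.9946,0.1040)
θ=155°: P = B + 1.78·ex + -1.87·ey = (-5.3000,-0.2743)

θ=37°: 1.32 4.19
θ=38°: 1.24 4.19
θ=66°: -0.90 4.18
θ=155°: -5.30 -0.27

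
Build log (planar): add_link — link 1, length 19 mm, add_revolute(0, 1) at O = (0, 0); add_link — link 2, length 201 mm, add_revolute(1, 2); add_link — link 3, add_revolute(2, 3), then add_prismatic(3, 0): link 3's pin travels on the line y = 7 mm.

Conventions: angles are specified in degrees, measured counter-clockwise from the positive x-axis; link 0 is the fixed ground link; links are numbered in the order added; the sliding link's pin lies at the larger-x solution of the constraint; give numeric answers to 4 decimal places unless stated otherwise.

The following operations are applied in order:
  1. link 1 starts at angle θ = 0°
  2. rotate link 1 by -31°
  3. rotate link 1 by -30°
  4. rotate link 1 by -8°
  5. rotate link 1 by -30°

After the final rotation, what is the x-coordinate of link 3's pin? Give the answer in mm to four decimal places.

geometry: r = 19 mm, L = 201 mm, e = 7 mm; θ starts at 0°
rotate link 1 by -31°: θ ← 0° -31° = -31°
rotate link 1 by -30°: θ ← -31° -30° = -61°
rotate link 1 by -8°: θ ← -61° -8° = -69°
rotate link 1 by -30°: θ ← -69° -30° = -99°
crank pin P = (r cos θ, r sin θ) = (-2.972255, -18.766078)
h = r sin θ − e = -18.766078 − 7 = -25.766078
x = r cos θ + √(L² − h²) = -2.972255 + 199.341690 = 196.369435

196.3694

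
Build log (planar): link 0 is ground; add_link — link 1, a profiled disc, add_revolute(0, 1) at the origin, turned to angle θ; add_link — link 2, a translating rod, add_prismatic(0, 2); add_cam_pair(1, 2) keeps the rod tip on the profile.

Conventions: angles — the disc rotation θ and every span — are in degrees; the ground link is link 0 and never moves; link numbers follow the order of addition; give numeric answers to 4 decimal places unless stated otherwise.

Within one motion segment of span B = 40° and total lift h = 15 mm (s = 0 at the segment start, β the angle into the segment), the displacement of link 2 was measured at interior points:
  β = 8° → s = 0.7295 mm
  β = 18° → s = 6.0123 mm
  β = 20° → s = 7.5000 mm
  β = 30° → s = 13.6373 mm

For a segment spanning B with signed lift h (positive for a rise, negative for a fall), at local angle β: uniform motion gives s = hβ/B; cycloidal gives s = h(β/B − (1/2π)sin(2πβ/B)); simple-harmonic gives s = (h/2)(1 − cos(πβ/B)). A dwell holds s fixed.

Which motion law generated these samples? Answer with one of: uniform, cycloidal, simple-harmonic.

candidates at β/B = r: uniform s = h·r (linear in β); cycloidal s = h·(r − sin(2πr)/(2π)); simple-harmonic s = (h/2)(1 − cos(πr))
β=8°: printed 0.7295 | uniform 3.0000, cycloidal 0.7295, simple-harmonic 1.4324
β=18°: printed 6.0123 | uniform 6.7500, cycloidal 6.0123, simple-harmonic 6.3267
β=20°: printed 7.5000 | uniform 7.5000, cycloidal 7.5000, simple-harmonic 7.5000
β=30°: printed 13.6373 | uniform 11.2500, cycloidal 13.6373, simple-harmonic 12.8033
only one law matches every sample → cycloidal

cycloidal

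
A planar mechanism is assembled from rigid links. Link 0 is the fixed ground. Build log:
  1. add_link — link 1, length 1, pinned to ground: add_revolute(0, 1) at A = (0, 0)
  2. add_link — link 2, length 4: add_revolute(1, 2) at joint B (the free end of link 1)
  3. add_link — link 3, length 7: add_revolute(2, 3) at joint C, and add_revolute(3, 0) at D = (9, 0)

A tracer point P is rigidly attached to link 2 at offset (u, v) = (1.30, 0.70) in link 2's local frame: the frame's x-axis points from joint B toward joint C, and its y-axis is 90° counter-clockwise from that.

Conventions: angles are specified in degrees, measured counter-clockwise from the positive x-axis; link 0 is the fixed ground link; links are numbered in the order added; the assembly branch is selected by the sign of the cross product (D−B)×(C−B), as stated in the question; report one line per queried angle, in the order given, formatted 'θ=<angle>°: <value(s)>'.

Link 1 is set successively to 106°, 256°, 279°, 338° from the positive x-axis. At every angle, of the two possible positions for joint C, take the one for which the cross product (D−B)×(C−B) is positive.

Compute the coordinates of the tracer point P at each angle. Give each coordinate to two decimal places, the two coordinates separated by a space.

A=(0,0), D=(9.00,0)
θ=106°: B = A + 1.00·(cos106°, sin106°) = (-0.2756, 0.9613)
θ=106°: |BD| = 9.3253
θ=106°: circle(B,4.00) ∩ circle(D,7.00): a=2.8933, h=2.7621
θ=106°:   candidates: C₊=(2.8869,3.4104) cross=25.757; C₋=(2.3175,-2.0843) cross=-25.757
θ=106°:   branch + wants cross > 0 → take C=(2.8869,3.4104) (cross=25.757)
θ=106°: ex = (C−B)/|BC| = (0.7906,0.6123); ey = (-0.6123,0.7906)
θ=106°: P = B + 1.30·ex + 0.70·ey = (0.3236,2.3107)
θ=256°: B = A + 1.00·(cos256°, sin256°) = (-0.2419, -0.9703)
θ=256°: |BD| = 9.2927
θ=256°: circle(B,4.00) ∩ circle(D,7.00): a=2.8708, h=2.7854
θ=256°:   candidates: C₊=(2.3223,2.0997) cross=25.884; C₋=(2.9040,-3.4408) cross=-25.884
θ=256°:   branch + wants cross > 0 → take C=(2.3223,2.0997) (cross=25.884)
θ=256°: ex = (C−B)/|BC| = (0.6411,0.7675); ey = (-0.7675,0.6411)
θ=256°: P = B + 1.30·ex + 0.70·ey = (0.0542,0.4762)
θ=279°: B = A + 1.00·(cos279°, sin279°) = (0.1564, -0.9877)
θ=279°: |BD| = 8.8985
θ=279°: circle(B,4.00) ∩ circle(D,7.00): a=2.5950, h=3.0440
θ=279°:   candidates: C₊=(2.3976,2.3255) cross=27.087; C₋=(3.0733,-3.7248) cross=-27.087
θ=279°:   branch + wants cross > 0 → take C=(2.3976,2.3255) (cross=27.087)
θ=279°: ex = (C−B)/|BC| = (0.5603,0.8283); ey = (-0.8283,0.5603)
θ=279°: P = B + 1.30·ex + 0.70·ey = (0.3050,0.4813)
θ=338°: B = A + 1.00·(cos338°, sin338°) = (0.9272, -0.3746)
θ=338°: |BD| = 8.0815
θ=338°: circle(B,4.00) ∩ circle(D,7.00): a=1.9991, h=3.4646
θ=338°:   candidates: C₊=(2.7635,3.1790) cross=28.000; C₋=(3.0847,-3.7429) cross=-28.000
θ=338°:   branch + wants cross > 0 → take C=(2.7635,3.1790) (cross=28.000)
θ=338°: ex = (C−B)/|BC| = (0.4591,0.8884); ey = (-0.8884,0.4591)
θ=338°: P = B + 1.30·ex + 0.70·ey = (0.9021,1.1017)

θ=106°: 0.32 2.31
θ=256°: 0.05 0.48
θ=279°: 0.30 0.48
θ=338°: 0.90 1.10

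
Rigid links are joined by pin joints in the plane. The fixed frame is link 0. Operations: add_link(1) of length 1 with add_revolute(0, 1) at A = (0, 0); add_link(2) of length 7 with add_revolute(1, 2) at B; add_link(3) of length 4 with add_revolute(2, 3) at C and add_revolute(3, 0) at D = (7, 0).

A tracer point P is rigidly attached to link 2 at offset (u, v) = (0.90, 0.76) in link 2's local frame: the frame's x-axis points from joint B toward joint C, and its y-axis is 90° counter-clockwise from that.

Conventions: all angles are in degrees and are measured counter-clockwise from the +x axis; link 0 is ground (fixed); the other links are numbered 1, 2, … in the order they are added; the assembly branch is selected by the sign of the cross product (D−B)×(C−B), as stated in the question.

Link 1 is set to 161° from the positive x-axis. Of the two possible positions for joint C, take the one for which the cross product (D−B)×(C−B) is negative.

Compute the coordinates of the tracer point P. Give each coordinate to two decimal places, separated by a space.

A=(0,0), D=(7.00,0)
B = A + 1.00·(cos161°, sin161°) = (-0.9455, 0.3256)
|BD| = 7.9522
circle(B,7.00) ∩ circle(D,4.00): a=6.0510, h=3.5193
  candidates: C₊=(5.2445,3.5942) cross=27.986; C₋=(4.9563,-3.4385) cross=-27.986
  branch - wants cross < 0 → take C=(4.9563,-3.4385) (cross=-27.986)
ex = (C−B)/|BC| = (0.8431,-0.5377); ey = (0.5377,0.8431)
P = B + 0.90·ex + 0.76·ey = (0.2220,0.4824)

0.22 0.48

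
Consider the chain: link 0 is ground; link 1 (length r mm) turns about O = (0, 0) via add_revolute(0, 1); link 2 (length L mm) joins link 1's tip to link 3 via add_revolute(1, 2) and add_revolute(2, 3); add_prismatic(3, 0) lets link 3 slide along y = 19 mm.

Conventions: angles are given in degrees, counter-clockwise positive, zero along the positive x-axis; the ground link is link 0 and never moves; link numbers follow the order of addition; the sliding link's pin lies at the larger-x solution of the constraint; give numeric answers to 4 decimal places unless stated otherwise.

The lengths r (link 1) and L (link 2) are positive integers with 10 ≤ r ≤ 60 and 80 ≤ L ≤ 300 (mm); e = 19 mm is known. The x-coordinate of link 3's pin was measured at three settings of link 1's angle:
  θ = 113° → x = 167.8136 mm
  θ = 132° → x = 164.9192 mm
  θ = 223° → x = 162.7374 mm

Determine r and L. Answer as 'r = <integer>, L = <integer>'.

constraint per measurement: (x − r cos θ)² + (r sin θ − e)² = L²
subtracting the θ₁ and θ₂ equations cancels the r² and L² terms:
r = (x₁² − x₂²) / (2[(x₁cos θ₁ + e sin θ₁) − (x₂cos θ₂ + e sin θ₂)]) = 10.0002 → r = 10
L² = (x₁ − r cos θ₁)² + (r sin θ₁ − e)² = 29584.0124 → L = 172.0000 → L = 172
check at θ₃=223°: x = 162.7374 (printed 162.7374) ✓

r = 10, L = 172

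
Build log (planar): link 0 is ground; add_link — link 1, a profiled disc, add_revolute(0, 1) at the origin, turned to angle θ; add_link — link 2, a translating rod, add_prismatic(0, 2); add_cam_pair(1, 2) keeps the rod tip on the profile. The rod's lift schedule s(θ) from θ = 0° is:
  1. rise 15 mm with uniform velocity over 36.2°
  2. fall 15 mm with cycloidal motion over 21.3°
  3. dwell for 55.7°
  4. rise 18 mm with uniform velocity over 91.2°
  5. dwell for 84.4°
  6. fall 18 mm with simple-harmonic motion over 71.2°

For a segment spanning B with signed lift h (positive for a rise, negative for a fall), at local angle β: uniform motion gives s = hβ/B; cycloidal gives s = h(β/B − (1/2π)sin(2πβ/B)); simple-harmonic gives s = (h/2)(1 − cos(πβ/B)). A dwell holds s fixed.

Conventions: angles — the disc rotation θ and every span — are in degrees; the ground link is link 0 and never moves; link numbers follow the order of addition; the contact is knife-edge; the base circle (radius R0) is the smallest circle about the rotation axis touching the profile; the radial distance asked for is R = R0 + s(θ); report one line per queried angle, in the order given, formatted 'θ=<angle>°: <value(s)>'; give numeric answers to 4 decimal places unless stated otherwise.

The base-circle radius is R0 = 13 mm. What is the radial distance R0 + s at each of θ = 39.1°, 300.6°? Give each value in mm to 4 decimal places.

seg 1 [0°–36.2°] uniform, h=15: full span → s += 15 → s = 15.0000
seg 2 [36.2°–57.5°] cycloidal, h=-15: θ=39.1° here. β=2.9, B=21.3. -15·(0.1362 − sin(2π·0.1362)/(2π)) = -0.2401 → s = 14.7599
seg 2 [36.2°–57.5°] cycloidal, h=-15: full span → s += -15 → s = 0.0000
seg 3 [57.5°–113.2°] dwell: s stays 0.0000
seg 4 [113.2°–204.4°] uniform, h=18: full span → s += 18 → s = 18.0000
seg 5 [204.4°–288.8°] dwell: s stays 18.0000
seg 6 [288.8°–360°] simple-harmonic, h=-18: θ=300.6° here. β=11.8, B=71.2. -18/2·(1 − cos(π·0.1657)) = -1.1926 → s = 16.8074
θ=39.1°: R = R0 + s = 13 + 14.7599 = 27.7599
θ=300.6°: R = R0 + s = 13 + 16.8074 = 29.8074

θ=39.1°: 27.7599
θ=300.6°: 29.8074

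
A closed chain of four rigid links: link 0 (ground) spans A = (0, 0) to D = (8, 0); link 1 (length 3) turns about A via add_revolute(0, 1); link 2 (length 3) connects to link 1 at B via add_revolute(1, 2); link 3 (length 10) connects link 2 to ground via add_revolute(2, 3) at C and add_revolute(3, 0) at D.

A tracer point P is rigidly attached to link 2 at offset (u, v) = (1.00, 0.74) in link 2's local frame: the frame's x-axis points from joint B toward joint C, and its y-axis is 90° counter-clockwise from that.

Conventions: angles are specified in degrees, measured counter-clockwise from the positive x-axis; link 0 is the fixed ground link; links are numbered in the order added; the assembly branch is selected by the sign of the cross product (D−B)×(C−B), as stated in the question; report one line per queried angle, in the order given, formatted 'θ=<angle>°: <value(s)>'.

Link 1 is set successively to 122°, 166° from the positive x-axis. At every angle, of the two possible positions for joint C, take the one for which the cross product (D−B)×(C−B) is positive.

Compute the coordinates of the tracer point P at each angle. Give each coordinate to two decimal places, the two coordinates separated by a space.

A=(0,0), D=(8.00,0)
θ=122°: B = A + 3.00·(cos122°, sin122°) = (-1.5898, 2.5441)
θ=122°: |BD| = 9.9215
θ=122°: circle(B,3.00) ∩ circle(D,10.00): a=0.3747, h=2.9765
θ=122°:   candidates: C₊=(-0.4643,5.3250) cross=29.531; C₋=(-1.9908,-0.4289) cross=-29.531
θ=122°:   branch + wants cross > 0 → take C=(-0.4643,5.3250) (cross=29.531)
θ=122°: ex = (C−B)/|BC| = (0.3752,0.9270); ey = (-0.9270,0.3752)
θ=122°: P = B + 1.00·ex + 0.74·ey = (-1.9006,3.7487)
θ=166°: B = A + 3.00·(cos166°, sin166°) = (-2.9109, 0.7258)
θ=166°: |BD| = 10.9350
θ=166°: circle(B,3.00) ∩ circle(D,10.00): a=1.3065, h=2.7005
θ=166°:   candidates: C₊=(-1.4280,3.3336) cross=29.530; C₋=(-1.7865,-2.0555) cross=-29.530
θ=166°:   branch + wants cross > 0 → take C=(-1.4280,3.3336) (cross=29.530)
θ=166°: ex = (C−B)/|BC| = (0.4943,0.8693); ey = (-0.8693,0.4943)
θ=166°: P = B + 1.00·ex + 0.74·ey = (-3.0599,1.9608)

θ=122°: -1.90 3.75
θ=166°: -3.06 1.96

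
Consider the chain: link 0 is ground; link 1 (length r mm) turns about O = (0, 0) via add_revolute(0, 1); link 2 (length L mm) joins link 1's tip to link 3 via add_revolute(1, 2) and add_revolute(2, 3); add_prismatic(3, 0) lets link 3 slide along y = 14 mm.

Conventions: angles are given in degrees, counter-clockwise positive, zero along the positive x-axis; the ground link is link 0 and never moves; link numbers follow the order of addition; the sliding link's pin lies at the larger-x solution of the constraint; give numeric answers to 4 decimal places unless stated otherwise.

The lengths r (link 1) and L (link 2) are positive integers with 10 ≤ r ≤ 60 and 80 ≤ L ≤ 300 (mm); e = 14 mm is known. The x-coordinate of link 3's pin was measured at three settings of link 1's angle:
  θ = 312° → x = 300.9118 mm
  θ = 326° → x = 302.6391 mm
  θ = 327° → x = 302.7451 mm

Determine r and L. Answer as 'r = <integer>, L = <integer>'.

constraint per measurement: (x − r cos θ)² + (r sin θ − e)² = L²
subtracting the θ₁ and θ₂ equations cancels the r² and L² terms:
r = (x₁² − x₂²) / (2[(x₁cos θ₁ + e sin θ₁) − (x₂cos θ₂ + e sin θ₂)]) = 10.0001 → r = 10
L² = (x₁ − r cos θ₁)² + (r sin θ₁ − e)² = 87025.0060 → L = 295.0000 → L = 295
check at θ₃=327°: x = 302.7451 (printed 302.7451) ✓

r = 10, L = 295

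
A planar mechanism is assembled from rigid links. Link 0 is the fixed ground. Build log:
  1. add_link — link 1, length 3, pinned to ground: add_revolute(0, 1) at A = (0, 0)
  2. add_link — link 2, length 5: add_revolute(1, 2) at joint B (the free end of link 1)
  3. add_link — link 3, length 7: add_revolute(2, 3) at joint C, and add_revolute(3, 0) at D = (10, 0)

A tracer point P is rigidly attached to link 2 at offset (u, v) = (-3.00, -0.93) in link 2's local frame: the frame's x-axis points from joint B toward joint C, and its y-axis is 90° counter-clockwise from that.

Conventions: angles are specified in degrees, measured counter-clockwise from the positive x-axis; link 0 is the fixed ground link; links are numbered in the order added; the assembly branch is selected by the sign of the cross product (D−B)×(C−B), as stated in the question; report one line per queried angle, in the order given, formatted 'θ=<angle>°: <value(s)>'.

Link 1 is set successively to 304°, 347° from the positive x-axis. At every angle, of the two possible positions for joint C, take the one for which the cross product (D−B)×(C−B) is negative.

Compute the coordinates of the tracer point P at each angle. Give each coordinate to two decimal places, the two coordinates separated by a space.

A=(0,0), D=(10.00,0)
θ=304°: B = A + 3.00·(cos304°, sin304°) = (1.6776, -2.4871)
θ=304°: |BD| = 8.6861
θ=304°: circle(B,5.00) ∩ circle(D,7.00): a=2.9615, h=4.0286
θ=304°:   candidates: C₊=(3.3616,2.2208) cross=34.993; C₋=(5.6686,-5.4990) cross=-34.993
θ=304°:   branch - wants cross < 0 → take C=(5.6686,-5.4990) (cross=-34.993)
θ=304°: ex = (C−B)/|BC| = (0.7982,-0.6024); ey = (0.6024,0.7982)
θ=304°: P = B + -3.00·ex + -0.93·ey = (-1.2773,-1.4223)
θ=347°: B = A + 3.00·(cos347°, sin347°) = (2.9231, -0.6749)
θ=347°: |BD| = 7.1090
θ=347°: circle(B,5.00) ∩ circle(D,7.00): a=1.8665, h=4.6386
θ=347°:   candidates: C₊=(4.3408,4.1199) cross=32.975; C₋=(5.2215,-5.1153) cross=-32.975
θ=347°:   branch - wants cross < 0 → take C=(5.2215,-5.1153) (cross=-32.975)
θ=347°: ex = (C−B)/|BC| = (0.4597,-0.8881); ey = (0.8881,0.4597)
θ=347°: P = B + -3.00·ex + -0.93·ey = (0.7182,1.5619)

θ=304°: -1.28 -1.42
θ=347°: 0.72 1.56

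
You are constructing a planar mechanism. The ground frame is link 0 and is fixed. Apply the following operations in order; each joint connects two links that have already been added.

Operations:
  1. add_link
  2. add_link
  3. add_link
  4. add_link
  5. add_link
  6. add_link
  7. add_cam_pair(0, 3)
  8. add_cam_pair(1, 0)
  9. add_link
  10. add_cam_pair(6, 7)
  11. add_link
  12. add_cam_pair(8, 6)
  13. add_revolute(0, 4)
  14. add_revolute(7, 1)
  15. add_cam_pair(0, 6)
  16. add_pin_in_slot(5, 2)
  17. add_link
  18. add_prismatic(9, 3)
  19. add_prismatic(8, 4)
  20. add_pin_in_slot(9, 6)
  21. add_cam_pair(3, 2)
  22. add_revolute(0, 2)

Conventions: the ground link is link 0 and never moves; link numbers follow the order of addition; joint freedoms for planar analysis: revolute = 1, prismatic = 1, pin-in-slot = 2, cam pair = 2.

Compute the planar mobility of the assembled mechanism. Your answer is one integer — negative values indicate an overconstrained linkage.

link 0 = ground. State L|J1|J2 = 1|0|0
+link1  2|0|0
+link2  3|0|0
+link3  4|0|0
+link4  5|0|0
+link5  6|0|0
+link6  7|0|0
C(0,3) f=2→J2  7|0|1
C(1,0) f=2→J2  7|0|2
+link7  8|0|2
C(6,7) f=2→J2  8|0|3
+link8  9|0|3
C(8,6) f=2→J2  9|0|4
R(0,4) f=1→J1  9|1|4
R(7,1) f=1→J1  9|2|4
C(0,6) f=2→J2  9|2|5
PS(5,2) f=2→J2  9|2|6
+link9  10|2|6
P(9,3) f=1→J1  10|3|6
P(8,4) f=1→J1  10|4|6
PS(9,6) f=2→J2  10|4|7
C(3,2) f=2→J2  10|4|8
R(0,2) f=1→J1  10|5|8
M = 3(10−1)−2·5−8 = 27−10−8 = 9

M = 9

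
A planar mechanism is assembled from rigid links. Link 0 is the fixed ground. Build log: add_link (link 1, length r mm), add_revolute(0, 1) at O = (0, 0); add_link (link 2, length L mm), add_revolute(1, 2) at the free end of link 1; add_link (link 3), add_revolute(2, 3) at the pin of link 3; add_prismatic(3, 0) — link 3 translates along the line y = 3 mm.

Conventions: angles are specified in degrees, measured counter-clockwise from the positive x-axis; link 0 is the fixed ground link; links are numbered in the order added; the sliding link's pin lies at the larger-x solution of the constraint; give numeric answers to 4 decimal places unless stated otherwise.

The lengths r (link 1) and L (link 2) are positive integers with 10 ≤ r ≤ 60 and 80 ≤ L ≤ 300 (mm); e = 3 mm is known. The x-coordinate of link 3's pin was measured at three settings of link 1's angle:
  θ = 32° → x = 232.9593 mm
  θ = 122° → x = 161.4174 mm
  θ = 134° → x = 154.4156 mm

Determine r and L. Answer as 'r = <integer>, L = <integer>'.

constraint per measurement: (x − r cos θ)² + (r sin θ − e)² = L²
subtracting the θ₁ and θ₂ equations cancels the r² and L² terms:
r = (x₁² − x₂²) / (2[(x₁cos θ₁ + e sin θ₁) − (x₂cos θ₂ + e sin θ₂)]) = 50.0000 → r = 50
L² = (x₁ − r cos θ₁)² + (r sin θ₁ − e)² = 36863.9906 → L = 192.0000 → L = 192
check at θ₃=134°: x = 154.4156 (printed 154.4156) ✓

r = 50, L = 192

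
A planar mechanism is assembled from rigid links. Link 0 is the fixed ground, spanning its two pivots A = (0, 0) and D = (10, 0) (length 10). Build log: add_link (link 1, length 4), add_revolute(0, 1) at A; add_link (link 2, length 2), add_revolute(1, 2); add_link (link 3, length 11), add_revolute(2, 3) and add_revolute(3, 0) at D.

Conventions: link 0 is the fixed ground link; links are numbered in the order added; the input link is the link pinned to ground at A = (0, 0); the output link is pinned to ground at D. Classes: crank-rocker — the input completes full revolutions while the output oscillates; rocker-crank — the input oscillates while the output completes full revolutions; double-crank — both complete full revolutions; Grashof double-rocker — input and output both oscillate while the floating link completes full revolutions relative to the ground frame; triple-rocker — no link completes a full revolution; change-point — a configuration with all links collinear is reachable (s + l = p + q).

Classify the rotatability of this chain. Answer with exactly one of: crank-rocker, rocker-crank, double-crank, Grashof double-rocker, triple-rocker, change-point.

lengths: ground=10, input=4, coupler=2, output=11
sorted: s=2 (shortest), l=11 (longest), p+q=14
s + l = 13 vs p + q = 14
s + l < p + q (Grashof) with shortest = coupler link → Grashof double-rocker

Grashof double-rocker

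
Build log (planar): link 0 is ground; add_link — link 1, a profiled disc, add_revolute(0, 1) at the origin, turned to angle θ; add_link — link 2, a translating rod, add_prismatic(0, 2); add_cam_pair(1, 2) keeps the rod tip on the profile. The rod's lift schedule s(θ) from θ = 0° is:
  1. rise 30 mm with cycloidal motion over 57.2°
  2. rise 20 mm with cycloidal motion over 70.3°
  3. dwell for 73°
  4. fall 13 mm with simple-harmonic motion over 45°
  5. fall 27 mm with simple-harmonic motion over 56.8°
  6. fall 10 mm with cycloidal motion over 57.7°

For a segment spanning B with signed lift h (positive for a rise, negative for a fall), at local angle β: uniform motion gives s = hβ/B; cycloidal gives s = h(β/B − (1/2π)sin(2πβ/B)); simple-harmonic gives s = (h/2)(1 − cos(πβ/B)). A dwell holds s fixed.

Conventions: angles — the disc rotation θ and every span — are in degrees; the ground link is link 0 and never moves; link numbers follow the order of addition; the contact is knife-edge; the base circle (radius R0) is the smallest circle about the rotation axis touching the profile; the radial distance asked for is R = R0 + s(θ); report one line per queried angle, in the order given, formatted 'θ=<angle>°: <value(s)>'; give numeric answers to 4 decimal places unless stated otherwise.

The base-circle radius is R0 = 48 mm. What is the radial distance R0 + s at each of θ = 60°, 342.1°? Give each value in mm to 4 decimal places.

seg 1 [0°–57.2°] cycloidal, h=30: full span → s += 30 → s = 30.0000
seg 2 [57.2°–127.5°] cycloidal, h=20: θ=60° here. β=2.8, B=70.3. 20·(0.0398 − sin(2π·0.0398)/(2π)) = 0.0083 → s = 30.0083
seg 2 [57.2°–127.5°] cycloidal, h=20: full span → s += 20 → s = 50.0000
seg 3 [127.5°–200.5°] dwell: s stays 50.0000
seg 4 [200.5°–245.5°] simple-harmonic, h=-13: full span → s += -13 → s = 37.0000
seg 5 [245.5°–302.3°] simple-harmonic, h=-27: full span → s += -27 → s = 10.0000
seg 6 [302.3°–360°] cycloidal, h=-10: θ=342.1° here. β=39.8, B=57.7. -10·(0.6898 − sin(2π·0.6898)/(2π)) = -8.3767 → s = 1.6233
θ=60°: R = R0 + s = 48 + 30.0083 = 78.0083
θ=342.1°: R = R0 + s = 48 + 1.6233 = 49.6233

θ=60°: 78.0083
θ=342.1°: 49.6233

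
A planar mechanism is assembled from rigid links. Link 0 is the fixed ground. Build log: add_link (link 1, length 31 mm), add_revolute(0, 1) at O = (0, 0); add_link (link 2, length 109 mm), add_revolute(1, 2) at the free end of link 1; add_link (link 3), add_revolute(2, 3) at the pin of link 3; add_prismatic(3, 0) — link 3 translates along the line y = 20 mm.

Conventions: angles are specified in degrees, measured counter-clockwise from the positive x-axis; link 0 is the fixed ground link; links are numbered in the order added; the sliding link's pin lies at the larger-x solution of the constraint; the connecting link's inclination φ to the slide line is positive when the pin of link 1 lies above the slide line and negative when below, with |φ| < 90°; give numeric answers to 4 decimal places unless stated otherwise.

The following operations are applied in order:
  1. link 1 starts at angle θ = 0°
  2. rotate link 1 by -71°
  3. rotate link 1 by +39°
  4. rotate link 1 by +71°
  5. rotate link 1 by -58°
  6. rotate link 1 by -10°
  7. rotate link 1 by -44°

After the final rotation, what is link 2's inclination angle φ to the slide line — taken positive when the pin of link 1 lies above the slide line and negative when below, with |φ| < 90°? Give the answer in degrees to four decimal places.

geometry: r = 31 mm, L = 109 mm, e = 20 mm; θ starts at 0°
rotate link 1 by -71°: θ ← 0° -71° = -71°
rotate link 1 by +39°: θ ← -71° +39° = -32°
rotate link 1 by +71°: θ ← -32° +71° = 39°
rotate link 1 by -58°: θ ← 39° -58° = -19°
rotate link 1 by -10°: θ ← -19° -10° = -29°
rotate link 1 by -44°: θ ← -29° -44° = -73°
h = r sin θ − e = -29.645447 − 20 = -49.645447
sin φ = h / L = -49.645447 / 109 = -0.45546282
φ = arcsin(-0.45546282) = -27.094717°

-27.0947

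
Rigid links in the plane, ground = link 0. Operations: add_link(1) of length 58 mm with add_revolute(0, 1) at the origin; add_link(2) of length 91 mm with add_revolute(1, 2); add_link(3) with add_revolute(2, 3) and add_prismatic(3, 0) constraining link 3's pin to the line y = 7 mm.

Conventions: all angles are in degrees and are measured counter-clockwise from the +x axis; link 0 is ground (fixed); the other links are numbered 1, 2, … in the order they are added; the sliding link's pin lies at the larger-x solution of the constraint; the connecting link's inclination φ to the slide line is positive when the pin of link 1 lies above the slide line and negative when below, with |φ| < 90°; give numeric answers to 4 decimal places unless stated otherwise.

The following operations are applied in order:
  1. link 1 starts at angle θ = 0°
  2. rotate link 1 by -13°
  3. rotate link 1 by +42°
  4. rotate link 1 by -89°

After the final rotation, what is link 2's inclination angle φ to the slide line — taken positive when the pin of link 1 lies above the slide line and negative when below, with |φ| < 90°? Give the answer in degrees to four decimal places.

geometry: r = 58 mm, L = 91 mm, e = 7 mm; θ starts at 0°
rotate link 1 by -13°: θ ← 0° -13° = -13°
rotate link 1 by +42°: θ ← -13° +42° = 29°
rotate link 1 by -89°: θ ← 29° -89° = -60°
h = r sin θ − e = -50.229473 − 7 = -57.229473
sin φ = h / L = -57.229473 / 91 = -0.62889531
φ = arcsin(-0.62889531) = -38.968668°

-38.9687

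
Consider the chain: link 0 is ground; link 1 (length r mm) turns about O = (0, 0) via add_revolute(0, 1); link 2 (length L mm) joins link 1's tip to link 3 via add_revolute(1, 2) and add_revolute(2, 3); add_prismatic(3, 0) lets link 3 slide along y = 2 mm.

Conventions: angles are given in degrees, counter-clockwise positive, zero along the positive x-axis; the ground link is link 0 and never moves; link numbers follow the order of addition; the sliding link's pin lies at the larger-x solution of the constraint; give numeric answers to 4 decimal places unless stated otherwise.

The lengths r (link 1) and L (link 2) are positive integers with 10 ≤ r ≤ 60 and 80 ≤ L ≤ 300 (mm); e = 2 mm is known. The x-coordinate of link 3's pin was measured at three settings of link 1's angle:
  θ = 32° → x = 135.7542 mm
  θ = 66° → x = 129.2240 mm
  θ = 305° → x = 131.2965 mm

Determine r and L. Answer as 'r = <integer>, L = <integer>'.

constraint per measurement: (x − r cos θ)² + (r sin θ − e)² = L²
subtracting the θ₁ and θ₂ equations cancels the r² and L² terms:
r = (x₁² − x₂²) / (2[(x₁cos θ₁ + e sin θ₁) − (x₂cos θ₂ + e sin θ₂)]) = 14.0000 → r = 14
L² = (x₁ − r cos θ₁)² + (r sin θ₁ − e)² = 15375.9968 → L = 124.0000 → L = 124
check at θ₃=305°: x = 131.2965 (printed 131.2965) ✓

r = 14, L = 124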